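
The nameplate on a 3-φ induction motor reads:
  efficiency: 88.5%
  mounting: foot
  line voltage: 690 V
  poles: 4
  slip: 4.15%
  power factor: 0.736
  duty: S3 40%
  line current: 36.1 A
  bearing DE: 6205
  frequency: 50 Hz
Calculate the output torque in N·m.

187 N·m

P_in = √3·V·I·cosφ = 1.732 × 690 × 36.1 × 0.736 = 31753 W
P_out = η·P_in = 0.885 × 31753 = 28101 W
n_s = 120×50/4 = 1500 rpm; n = 1500×(1−0.0415) = 1438 rpm
ω = 2π×1438/60 = 150.6 rad/s
τ = P_out/ω = 28101/150.6 = 187 N·m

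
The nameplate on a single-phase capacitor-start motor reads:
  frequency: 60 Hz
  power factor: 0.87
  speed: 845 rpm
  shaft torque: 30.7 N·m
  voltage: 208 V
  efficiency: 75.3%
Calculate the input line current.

ω = 2π×845/60 = 88.49 rad/s; P_out = τω = 30.7 × 88.49 = 2717 W
P_in = P_out / η = 2717 / 0.753 = 3608 W
I = P_in / (V·cosφ) = 3608 / (208 × 0.87) = 19.9 A

19.9 A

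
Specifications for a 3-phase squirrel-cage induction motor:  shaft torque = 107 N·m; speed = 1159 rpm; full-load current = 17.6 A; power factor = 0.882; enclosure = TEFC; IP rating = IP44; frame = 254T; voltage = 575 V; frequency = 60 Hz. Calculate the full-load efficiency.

84.0 %

ω = 2π × 1159/60 = 121.4 rad/s; P_out = τω = 107 × 121.4 = 12990 W
P_in = √3·V_L·I_L·cosφ = 1.732 × 575 × 17.6 × 0.882 = 15460 W
η = P_out / P_in = 12990 / 15460 = 0.840 = 84.0%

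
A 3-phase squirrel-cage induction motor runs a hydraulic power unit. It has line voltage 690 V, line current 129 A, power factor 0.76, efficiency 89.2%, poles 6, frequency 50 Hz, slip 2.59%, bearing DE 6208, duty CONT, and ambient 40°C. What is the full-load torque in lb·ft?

P_in = √3·V·I·cosφ = 1.732 × 690 × 129 × 0.76 = 117166 W
P_out = η·P_in = 0.892 × 117166 = 104512 W
n_s = 120×50/6 = 1000 rpm; n = 1000×(1−0.0259) = 974 rpm
ω = 2π×974/60 = 102 rad/s
τ = P_out/ω = 104512/102 = 1025 N·m
In lb·ft: 1025/1.356 = 756 lb·ft

756 lb·ft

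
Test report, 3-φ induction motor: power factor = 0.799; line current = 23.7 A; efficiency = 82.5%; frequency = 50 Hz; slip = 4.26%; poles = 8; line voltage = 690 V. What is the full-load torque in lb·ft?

183 lb·ft

P_in = √3·V·I·cosφ = 1.732 × 690 × 23.7 × 0.799 = 22630 W
P_out = η·P_in = 0.825 × 22630 = 18670 W
n_s = 120×50/8 = 750 rpm; n = 750×(1−0.0426) = 718 rpm
ω = 2π×718/60 = 75.19 rad/s
τ = P_out/ω = 18670/75.19 = 248.3 N·m
In lb·ft: 248.3/1.356 = 183 lb·ft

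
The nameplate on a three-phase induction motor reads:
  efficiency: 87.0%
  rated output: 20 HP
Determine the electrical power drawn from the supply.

17.1 kW

P_out = 20 × 746 = 14920 W
P_in = P_out/η = 14920/0.87 = 17149 W = 17.1 kW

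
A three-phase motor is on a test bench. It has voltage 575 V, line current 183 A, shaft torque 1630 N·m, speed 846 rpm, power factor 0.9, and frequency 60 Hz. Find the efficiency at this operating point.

88.0 %

ω = 2π × 846/60 = 88.59 rad/s; P_out = τω = 1630 × 88.59 = 144402 W
P_in = √3·V_L·I_L·cosφ = 1.732 × 575 × 183 × 0.9 = 164025 W
η = P_out / P_in = 144402 / 164025 = 0.880 = 88.0%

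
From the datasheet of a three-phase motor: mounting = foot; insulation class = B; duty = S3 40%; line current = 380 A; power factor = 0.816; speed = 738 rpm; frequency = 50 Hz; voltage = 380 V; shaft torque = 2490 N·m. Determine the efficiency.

94.3 %

ω = 2π × 738/60 = 77.28 rad/s; P_out = τω = 2490 × 77.28 = 192427 W
P_in = √3·V_L·I_L·cosφ = 1.732 × 380 × 380 × 0.816 = 204082 W
η = P_out / P_in = 192427 / 204082 = 0.943 = 94.3%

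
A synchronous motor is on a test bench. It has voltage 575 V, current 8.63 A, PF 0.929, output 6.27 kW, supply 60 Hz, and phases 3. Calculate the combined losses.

P_in = √3·V·I·cosφ = 1.732×575×8.63×0.929 = 7984 W
P_out = 6270 W
Losses = P_in − P_out = 7984 − 6270 = 1714 W

1710 W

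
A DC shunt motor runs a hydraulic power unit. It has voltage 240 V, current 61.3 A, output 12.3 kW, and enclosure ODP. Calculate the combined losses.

P_in = V·I = 240×61.3 = 14712 W
P_out = 12300 W
Losses = P_in − P_out = 14712 − 12300 = 2412 W

2410 W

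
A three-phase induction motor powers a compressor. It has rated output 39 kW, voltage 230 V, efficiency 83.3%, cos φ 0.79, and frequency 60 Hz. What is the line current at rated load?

P_out = 39 kW = 39000 W
P_in = P_out / η = 39000 / 0.833 = 46819 W
I_L = P_in / (√3·V_L·cosφ) = 46819 / (1.732 × 230 × 0.79) = 149 A

149 A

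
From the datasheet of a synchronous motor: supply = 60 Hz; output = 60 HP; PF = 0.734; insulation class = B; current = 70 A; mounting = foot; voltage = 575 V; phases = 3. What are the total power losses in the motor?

P_in = √3·V·I·cosφ = 1.732×575×70×0.734 = 51169 W
P_out = 60×746 = 44760 W
Losses = P_in − P_out = 51169 − 44760 = 6409 W

6.41 kW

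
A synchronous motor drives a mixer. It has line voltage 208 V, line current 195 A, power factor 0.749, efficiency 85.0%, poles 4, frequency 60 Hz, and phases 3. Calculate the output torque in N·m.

P_in = √3·V·I·cosφ = 1.732 × 208 × 195 × 0.749 = 52617 W
P_out = η·P_in = 0.85 × 52617 = 44724 W
n = n_s = 120×60/4 = 1800 rpm (synchronous)
ω = 2π×1800/60 = 188.5 rad/s
τ = P_out/ω = 44724/188.5 = 237 N·m

237 N·m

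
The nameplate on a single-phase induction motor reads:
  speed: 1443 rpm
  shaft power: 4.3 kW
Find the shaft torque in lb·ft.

21 lb·ft

ω = 2π × 1443/60 = 151.1 rad/s
τ = P/ω = 4300/151.1 = 28.46 N·m
In lb·ft: 28.46/1.356 = 21 lb·ft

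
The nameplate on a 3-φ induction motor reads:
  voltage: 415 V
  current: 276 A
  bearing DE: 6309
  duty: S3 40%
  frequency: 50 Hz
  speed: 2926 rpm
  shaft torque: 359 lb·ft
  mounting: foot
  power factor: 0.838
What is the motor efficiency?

τ = 359 lb·ft × 1.356 = 486.8 N·m
ω = 2π × 2926/60 = 306.4 rad/s; P_out = τω = 486.8 × 306.4 = 149156 W
P_in = √3·V_L·I_L·cosφ = 1.732 × 415 × 276 × 0.838 = 166245 W
η = P_out / P_in = 149156 / 166245 = 0.897 = 89.7%

89.7 %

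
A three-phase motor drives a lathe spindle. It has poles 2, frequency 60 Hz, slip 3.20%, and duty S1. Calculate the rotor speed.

3485 rpm

n_s = 120f/p = 120×60/2 = 3600 rpm
n = n_s(1 − s) = 3600 × (1 − 0.032) = 3485 rpm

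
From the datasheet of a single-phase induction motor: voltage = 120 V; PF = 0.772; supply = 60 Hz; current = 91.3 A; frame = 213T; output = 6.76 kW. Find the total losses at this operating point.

P_in = V·I·cosφ = 120×91.3×0.772 = 8458 W
P_out = 6760 W
Losses = P_in − P_out = 8458 − 6760 = 1698 W

1.7 kW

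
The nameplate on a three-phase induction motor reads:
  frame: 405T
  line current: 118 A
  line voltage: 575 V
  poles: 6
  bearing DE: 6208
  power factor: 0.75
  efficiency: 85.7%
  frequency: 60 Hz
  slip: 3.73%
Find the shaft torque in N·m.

P_in = √3·V·I·cosφ = 1.732 × 575 × 118 × 0.75 = 88137 W
P_out = η·P_in = 0.857 × 88137 = 75533 W
n_s = 120×60/6 = 1200 rpm; n = 1200×(1−0.0373) = 1155 rpm
ω = 2π×1155/60 = 121 rad/s
τ = P_out/ω = 75533/121 = 624 N·m

624 N·m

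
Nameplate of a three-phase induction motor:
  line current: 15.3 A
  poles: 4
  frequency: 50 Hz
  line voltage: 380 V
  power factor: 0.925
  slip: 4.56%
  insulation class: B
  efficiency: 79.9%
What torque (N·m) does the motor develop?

P_in = √3·V·I·cosφ = 1.732 × 380 × 15.3 × 0.925 = 9315 W
P_out = η·P_in = 0.799 × 9315 = 7443 W
n_s = 120×50/4 = 1500 rpm; n = 1500×(1−0.0456) = 1432 rpm
ω = 2π×1432/60 = 150 rad/s
τ = P_out/ω = 7443/150 = 49.6 N·m

49.6 N·m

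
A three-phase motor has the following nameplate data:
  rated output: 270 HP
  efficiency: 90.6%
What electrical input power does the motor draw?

P_out = 270 × 746 = 201420 W
P_in = P_out/η = 201420/0.906 = 222318 W = 222 kW

222 kW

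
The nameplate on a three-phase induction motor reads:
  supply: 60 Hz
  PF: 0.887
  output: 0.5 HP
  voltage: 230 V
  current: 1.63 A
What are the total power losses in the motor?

P_in = √3·V·I·cosφ = 1.732×230×1.63×0.887 = 576 W
P_out = 0.5×746 = 373 W
Losses = P_in − P_out = 576 − 373 = 203 W

203 W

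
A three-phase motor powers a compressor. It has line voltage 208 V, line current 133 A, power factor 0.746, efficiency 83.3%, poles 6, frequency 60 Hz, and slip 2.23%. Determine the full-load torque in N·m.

242 N·m

P_in = √3·V·I·cosφ = 1.732 × 208 × 133 × 0.746 = 35744 W
P_out = η·P_in = 0.833 × 35744 = 29775 W
n_s = 120×60/6 = 1200 rpm; n = 1200×(1−0.0223) = 1173 rpm
ω = 2π×1173/60 = 122.8 rad/s
τ = P_out/ω = 29775/122.8 = 242 N·m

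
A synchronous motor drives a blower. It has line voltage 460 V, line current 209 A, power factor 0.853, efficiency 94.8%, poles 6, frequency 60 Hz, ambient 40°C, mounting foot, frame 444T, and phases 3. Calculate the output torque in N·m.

P_in = √3·V·I·cosφ = 1.732 × 460 × 209 × 0.853 = 142037 W
P_out = η·P_in = 0.948 × 142037 = 134651 W
n = n_s = 120×60/6 = 1200 rpm (synchronous)
ω = 2π×1200/60 = 125.7 rad/s
τ = P_out/ω = 134651/125.7 = 1070 N·m

1070 N·m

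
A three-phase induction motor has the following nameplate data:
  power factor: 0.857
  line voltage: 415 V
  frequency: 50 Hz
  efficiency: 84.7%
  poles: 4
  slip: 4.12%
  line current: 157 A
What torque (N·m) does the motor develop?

P_in = √3·V·I·cosφ = 1.732 × 415 × 157 × 0.857 = 96711 W
P_out = η·P_in = 0.847 × 96711 = 81914 W
n_s = 120×50/4 = 1500 rpm; n = 1500×(1−0.0412) = 1438 rpm
ω = 2π×1438/60 = 150.6 rad/s
τ = P_out/ω = 81914/150.6 = 544 N·m

544 N·m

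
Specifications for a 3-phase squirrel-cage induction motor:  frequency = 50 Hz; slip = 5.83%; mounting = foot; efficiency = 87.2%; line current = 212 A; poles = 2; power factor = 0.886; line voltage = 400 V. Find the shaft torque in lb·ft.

283 lb·ft

P_in = √3·V·I·cosφ = 1.732 × 400 × 212 × 0.886 = 130130 W
P_out = η·P_in = 0.872 × 130130 = 113473 W
n_s = 120×50/2 = 3000 rpm; n = 3000×(1−0.0583) = 2825 rpm
ω = 2π×2825/60 = 295.8 rad/s
τ = P_out/ω = 113473/295.8 = 383.6 N·m
In lb·ft: 383.6/1.356 = 283 lb·ft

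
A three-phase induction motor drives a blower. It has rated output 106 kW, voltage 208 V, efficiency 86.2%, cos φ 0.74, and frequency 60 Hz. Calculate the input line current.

461 A

P_out = 106 kW = 106000 W
P_in = P_out / η = 106000 / 0.862 = 122970 W
I_L = P_in / (√3·V_L·cosφ) = 122970 / (1.732 × 208 × 0.74) = 461 A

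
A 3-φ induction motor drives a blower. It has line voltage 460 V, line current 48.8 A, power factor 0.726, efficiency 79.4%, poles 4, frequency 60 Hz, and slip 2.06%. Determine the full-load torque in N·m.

P_in = √3·V·I·cosφ = 1.732 × 460 × 48.8 × 0.726 = 28227 W
P_out = η·P_in = 0.794 × 28227 = 22412 W
n_s = 120×60/4 = 1800 rpm; n = 1800×(1−0.0206) = 1763 rpm
ω = 2π×1763/60 = 184.6 rad/s
τ = P_out/ω = 22412/184.6 = 121 N·m

121 N·m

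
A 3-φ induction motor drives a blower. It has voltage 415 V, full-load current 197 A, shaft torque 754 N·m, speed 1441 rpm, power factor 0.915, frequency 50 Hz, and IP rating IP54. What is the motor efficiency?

ω = 2π × 1441/60 = 150.9 rad/s; P_out = τω = 754 × 150.9 = 113779 W
P_in = √3·V_L·I_L·cosφ = 1.732 × 415 × 197 × 0.915 = 129564 W
η = P_out / P_in = 113779 / 129564 = 0.878 = 87.8%

87.8 %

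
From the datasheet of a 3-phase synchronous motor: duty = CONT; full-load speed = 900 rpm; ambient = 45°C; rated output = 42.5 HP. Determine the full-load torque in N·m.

P_out = 42.5 × 746 = 31705 W
ω = 2π × 900/60 = 94.25 rad/s
τ = P_out/ω = 31705/94.25 = 336 N·m

336 N·m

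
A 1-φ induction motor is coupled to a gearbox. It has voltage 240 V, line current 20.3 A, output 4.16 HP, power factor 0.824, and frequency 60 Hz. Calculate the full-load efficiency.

77.3 %

P_out = 4.16 × 746 = 3103 W
P_in = V·I·cosφ = 240 × 20.3 × 0.824 = 4015 W
η = P_out / P_in = 3103 / 4015 = 0.773 = 77.3%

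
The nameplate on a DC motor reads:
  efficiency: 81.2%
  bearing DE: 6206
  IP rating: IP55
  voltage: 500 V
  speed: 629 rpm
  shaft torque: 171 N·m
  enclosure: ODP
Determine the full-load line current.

ω = 2π×629/60 = 65.87 rad/s; P_out = τω = 171 × 65.87 = 11264 W
P_in = P_out / η = 11264 / 0.812 = 13872 W
I = P_in / V = 13872 / 500 = 27.7 A

27.7 A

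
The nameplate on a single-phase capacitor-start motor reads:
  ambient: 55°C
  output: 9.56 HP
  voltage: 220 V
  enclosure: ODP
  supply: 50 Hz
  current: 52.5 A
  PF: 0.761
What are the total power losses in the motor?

P_in = V·I·cosφ = 220×52.5×0.761 = 8790 W
P_out = 9.56×746 = 7132 W
Losses = P_in − P_out = 8790 − 7132 = 1658 W

1.66 kW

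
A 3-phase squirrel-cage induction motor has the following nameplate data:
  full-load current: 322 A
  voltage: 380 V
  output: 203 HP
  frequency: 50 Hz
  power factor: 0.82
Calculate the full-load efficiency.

P_out = 203 × 746 = 151438 W
P_in = √3·V_L·I_L·cosφ = 1.732 × 380 × 322 × 0.82 = 173781 W
η = P_out / P_in = 151438 / 173781 = 0.871 = 87.1%

87.1 %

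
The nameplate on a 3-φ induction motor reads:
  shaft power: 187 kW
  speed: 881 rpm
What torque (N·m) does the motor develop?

ω = 2π × 881/60 = 92.26 rad/s
τ = P/ω = 187000/92.26 = 2030 N·m

2030 N·m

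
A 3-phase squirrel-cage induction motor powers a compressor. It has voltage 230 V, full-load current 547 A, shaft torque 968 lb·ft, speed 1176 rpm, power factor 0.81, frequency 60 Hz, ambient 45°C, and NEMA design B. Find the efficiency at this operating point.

91.6 %

τ = 968 lb·ft × 1.356 = 1313 N·m
ω = 2π × 1176/60 = 123.2 rad/s; P_out = τω = 1313 × 123.2 = 161762 W
P_in = √3·V_L·I_L·cosφ = 1.732 × 230 × 547 × 0.81 = 176501 W
η = P_out / P_in = 161762 / 176501 = 0.916 = 91.6%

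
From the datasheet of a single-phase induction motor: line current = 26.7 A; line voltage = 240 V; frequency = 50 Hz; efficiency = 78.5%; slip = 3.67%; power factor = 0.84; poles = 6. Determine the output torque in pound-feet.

30.9 lb·ft

P_in = V·I·cosφ = 240 × 26.7 × 0.84 = 5383 W
P_out = η·P_in = 0.785 × 5383 = 4226 W
n_s = 120×50/6 = 1000 rpm; n = 1000×(1−0.0367) = 963 rpm
ω = 2π×963/60 = 100.8 rad/s
τ = P_out/ω = 4226/100.8 = 41.92 N·m
In lb·ft: 41.92/1.356 = 30.9 lb·ft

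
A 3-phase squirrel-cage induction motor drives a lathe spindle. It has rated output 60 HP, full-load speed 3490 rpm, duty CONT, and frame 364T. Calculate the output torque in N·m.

P_out = 60 × 746 = 44760 W
ω = 2π × 3490/60 = 365.5 rad/s
τ = P_out/ω = 44760/365.5 = 122 N·m

122 N·m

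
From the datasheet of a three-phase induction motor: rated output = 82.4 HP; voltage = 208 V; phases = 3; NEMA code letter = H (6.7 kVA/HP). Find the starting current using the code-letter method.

1530 A

S_LR = 6.7 × 82.4 = 552.08 kVA
I_LR = S_LR/(√3·V_L) = 552080/(1.732×208) = 1530 A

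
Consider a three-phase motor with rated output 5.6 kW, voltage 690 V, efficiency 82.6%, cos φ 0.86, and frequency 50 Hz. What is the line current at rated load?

6.6 A

P_out = 5.6 kW = 5600 W
P_in = P_out / η = 5600 / 0.826 = 6780 W
I_L = P_in / (√3·V_L·cosφ) = 6780 / (1.732 × 690 × 0.86) = 6.6 A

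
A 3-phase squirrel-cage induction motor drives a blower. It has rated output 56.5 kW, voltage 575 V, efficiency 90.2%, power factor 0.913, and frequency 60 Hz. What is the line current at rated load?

68.9 A

P_out = 56.5 kW = 56500 W
P_in = P_out / η = 56500 / 0.902 = 62639 W
I_L = P_in / (√3·V_L·cosφ) = 62639 / (1.732 × 575 × 0.913) = 68.9 A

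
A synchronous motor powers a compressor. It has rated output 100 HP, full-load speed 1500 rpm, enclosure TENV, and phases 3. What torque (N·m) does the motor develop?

475 N·m

P_out = 100 × 746 = 74600 W
ω = 2π × 1500/60 = 157.1 rad/s
τ = P_out/ω = 74600/157.1 = 475 N·m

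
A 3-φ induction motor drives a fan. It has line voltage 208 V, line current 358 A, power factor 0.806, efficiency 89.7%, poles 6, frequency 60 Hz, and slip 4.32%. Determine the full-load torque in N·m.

776 N·m

P_in = √3·V·I·cosφ = 1.732 × 208 × 358 × 0.806 = 103951 W
P_out = η·P_in = 0.897 × 103951 = 93244 W
n_s = 120×60/6 = 1200 rpm; n = 1200×(1−0.0432) = 1148 rpm
ω = 2π×1148/60 = 120.2 rad/s
τ = P_out/ω = 93244/120.2 = 776 N·m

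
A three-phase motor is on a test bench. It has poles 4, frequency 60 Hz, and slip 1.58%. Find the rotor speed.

n_s = 120f/p = 120×60/4 = 1800 rpm
n = n_s(1 − s) = 1800 × (1 − 0.0158) = 1772 rpm

1772 rpm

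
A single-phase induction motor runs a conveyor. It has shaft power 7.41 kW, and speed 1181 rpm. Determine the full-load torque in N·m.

59.9 N·m

ω = 2π × 1181/60 = 123.7 rad/s
τ = P/ω = 7410/123.7 = 59.9 N·m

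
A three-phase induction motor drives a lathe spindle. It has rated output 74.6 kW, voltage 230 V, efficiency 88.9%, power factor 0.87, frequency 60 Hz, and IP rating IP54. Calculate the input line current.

242 A

P_out = 74.6 kW = 74600 W
P_in = P_out / η = 74600 / 0.889 = 83915 W
I_L = P_in / (√3·V_L·cosφ) = 83915 / (1.732 × 230 × 0.87) = 242 A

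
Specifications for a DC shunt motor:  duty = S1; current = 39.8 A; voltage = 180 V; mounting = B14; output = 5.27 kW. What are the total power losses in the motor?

1.89 kW

P_in = V·I = 180×39.8 = 7164 W
P_out = 5270 W
Losses = P_in − P_out = 7164 − 5270 = 1894 W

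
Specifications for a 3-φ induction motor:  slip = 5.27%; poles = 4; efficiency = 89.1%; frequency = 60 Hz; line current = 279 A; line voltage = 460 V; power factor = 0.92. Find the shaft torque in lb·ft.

P_in = √3·V·I·cosφ = 1.732 × 460 × 279 × 0.92 = 204502 W
P_out = η·P_in = 0.891 × 204502 = 182211 W
n_s = 120×60/4 = 1800 rpm; n = 1800×(1−0.0527) = 1705 rpm
ω = 2π×1705/60 = 178.5 rad/s
τ = P_out/ω = 182211/178.5 = 1021 N·m
In lb·ft: 1021/1.356 = 753 lb·ft

753 lb·ft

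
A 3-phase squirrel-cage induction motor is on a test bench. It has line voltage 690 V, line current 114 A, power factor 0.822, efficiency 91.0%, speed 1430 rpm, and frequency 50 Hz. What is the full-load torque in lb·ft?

502 lb·ft

P_in = √3·V·I·cosφ = 1.732 × 690 × 114 × 0.822 = 111989 W
P_out = η·P_in = 0.91 × 111989 = 101910 W
n = 1430 rpm
ω = 2π×1430/60 = 149.7 rad/s
τ = P_out/ω = 101910/149.7 = 680.8 N·m
In lb·ft: 680.8/1.356 = 502 lb·ft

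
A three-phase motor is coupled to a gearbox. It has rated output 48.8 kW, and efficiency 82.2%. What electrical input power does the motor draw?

59.4 kW

P_out = 48800 W
P_in = P_out/η = 48800/0.822 = 59367 W = 59.4 kW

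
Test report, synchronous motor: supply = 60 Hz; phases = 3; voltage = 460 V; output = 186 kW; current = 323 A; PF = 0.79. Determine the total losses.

P_in = √3·V·I·cosφ = 1.732×460×323×0.79 = 203299 W
P_out = 186000 W
Losses = P_in − P_out = 203299 − 186000 = 17299 W

17.3 kW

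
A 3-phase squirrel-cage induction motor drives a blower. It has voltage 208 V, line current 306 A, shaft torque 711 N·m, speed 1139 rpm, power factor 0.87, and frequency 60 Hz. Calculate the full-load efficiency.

ω = 2π × 1139/60 = 119.3 rad/s; P_out = τω = 711 × 119.3 = 84822 W
P_in = √3·V_L·I_L·cosφ = 1.732 × 208 × 306 × 0.87 = 95907 W
η = P_out / P_in = 84822 / 95907 = 0.884 = 88.4%

88.4 %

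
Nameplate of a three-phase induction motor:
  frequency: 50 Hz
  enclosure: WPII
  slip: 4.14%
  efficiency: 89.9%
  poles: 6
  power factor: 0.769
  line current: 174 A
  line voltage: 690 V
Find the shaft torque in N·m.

P_in = √3·V·I·cosφ = 1.732 × 690 × 174 × 0.769 = 159909 W
P_out = η·P_in = 0.899 × 159909 = 143758 W
n_s = 120×50/6 = 1000 rpm; n = 1000×(1−0.0414) = 959 rpm
ω = 2π×959/60 = 100.4 rad/s
τ = P_out/ω = 143758/100.4 = 1430 N·m

1430 N·m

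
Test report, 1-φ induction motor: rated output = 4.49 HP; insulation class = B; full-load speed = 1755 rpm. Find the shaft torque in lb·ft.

13.4 lb·ft

P_out = 4.49 × 746 = 3350 W
ω = 2π × 1755/60 = 183.8 rad/s
τ = P_out/ω = 3350/183.8 = 18.23 N·m
In lb·ft: 18.23/1.356 = 13.4 lb·ft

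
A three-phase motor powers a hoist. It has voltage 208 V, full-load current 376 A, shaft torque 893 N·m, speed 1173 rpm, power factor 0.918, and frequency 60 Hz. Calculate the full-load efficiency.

ω = 2π × 1173/60 = 122.8 rad/s; P_out = τω = 893 × 122.8 = 109660 W
P_in = √3·V_L·I_L·cosφ = 1.732 × 208 × 376 × 0.918 = 124349 W
η = P_out / P_in = 109660 / 124349 = 0.882 = 88.2%

88.2 %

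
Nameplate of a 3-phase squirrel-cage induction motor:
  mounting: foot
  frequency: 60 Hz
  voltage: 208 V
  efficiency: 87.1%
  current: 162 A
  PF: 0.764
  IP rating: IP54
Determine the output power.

38.8 kW

P_in = √3·V·I·cosφ = 1.732 × 208 × 162 × 0.764 = 44588 W
P_out = η·P_in = 0.871 × 44588 = 38836 W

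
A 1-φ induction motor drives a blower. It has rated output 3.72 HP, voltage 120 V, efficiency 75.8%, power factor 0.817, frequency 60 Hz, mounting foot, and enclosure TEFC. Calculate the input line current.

P_out = 3.72 × 746 = 2775 W
P_in = P_out / η = 2775 / 0.758 = 3661 W
I = P_in / (V·cosφ) = 3661 / (120 × 0.817) = 37.3 A

37.3 A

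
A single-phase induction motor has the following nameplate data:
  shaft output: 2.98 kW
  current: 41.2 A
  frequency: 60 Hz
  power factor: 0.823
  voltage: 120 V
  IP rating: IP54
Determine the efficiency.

P_out = 2.98 kW = 2980 W
P_in = V·I·cosφ = 120 × 41.2 × 0.823 = 4069 W
η = P_out / P_in = 2980 / 4069 = 0.732 = 73.2%

73.2 %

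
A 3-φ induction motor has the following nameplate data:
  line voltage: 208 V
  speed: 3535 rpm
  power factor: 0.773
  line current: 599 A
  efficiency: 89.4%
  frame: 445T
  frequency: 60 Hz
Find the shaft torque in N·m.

403 N·m

P_in = √3·V·I·cosφ = 1.732 × 208 × 599 × 0.773 = 166808 W
P_out = η·P_in = 0.894 × 166808 = 149126 W
n = 3535 rpm
ω = 2π×3535/60 = 370.2 rad/s
τ = P_out/ω = 149126/370.2 = 403 N·m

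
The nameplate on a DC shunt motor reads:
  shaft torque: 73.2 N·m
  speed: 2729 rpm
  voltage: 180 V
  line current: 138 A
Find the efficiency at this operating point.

84.2 %

ω = 2π × 2729/60 = 285.8 rad/s; P_out = τω = 73.2 × 285.8 = 20921 W
P_in = V·I = 180 × 138 = 24840 W
η = P_out / P_in = 20921 / 24840 = 0.842 = 84.2%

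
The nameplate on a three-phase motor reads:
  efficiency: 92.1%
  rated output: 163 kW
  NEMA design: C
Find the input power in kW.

P_out = 163000 W
P_in = P_out/η = 163000/0.921 = 176982 W = 177 kW

177 kW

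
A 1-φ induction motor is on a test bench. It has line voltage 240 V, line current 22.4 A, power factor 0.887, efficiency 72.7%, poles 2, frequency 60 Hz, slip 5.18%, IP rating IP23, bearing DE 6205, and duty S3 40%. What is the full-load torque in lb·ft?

7.15 lb·ft

P_in = V·I·cosφ = 240 × 22.4 × 0.887 = 4769 W
P_out = η·P_in = 0.727 × 4769 = 3467 W
n_s = 120×60/2 = 3600 rpm; n = 3600×(1−0.0518) = 3414 rpm
ω = 2π×3414/60 = 357.5 rad/s
τ = P_out/ω = 3467/357.5 = 9.698 N·m
In lb·ft: 9.698/1.356 = 7.15 lb·ft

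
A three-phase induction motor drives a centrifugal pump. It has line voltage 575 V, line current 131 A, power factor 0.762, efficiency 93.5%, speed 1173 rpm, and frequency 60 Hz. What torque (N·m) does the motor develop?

757 N·m

P_in = √3·V·I·cosφ = 1.732 × 575 × 131 × 0.762 = 99413 W
P_out = η·P_in = 0.935 × 99413 = 92951 W
n = 1173 rpm
ω = 2π×1173/60 = 122.8 rad/s
τ = P_out/ω = 92951/122.8 = 757 N·m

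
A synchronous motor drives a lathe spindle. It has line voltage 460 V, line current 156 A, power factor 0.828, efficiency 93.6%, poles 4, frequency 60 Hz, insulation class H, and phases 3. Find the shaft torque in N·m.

P_in = √3·V·I·cosφ = 1.732 × 460 × 156 × 0.828 = 102911 W
P_out = η·P_in = 0.936 × 102911 = 96325 W
n = n_s = 120×60/4 = 1800 rpm (synchronous)
ω = 2π×1800/60 = 188.5 rad/s
τ = P_out/ω = 96325/188.5 = 511 N·m

511 N·m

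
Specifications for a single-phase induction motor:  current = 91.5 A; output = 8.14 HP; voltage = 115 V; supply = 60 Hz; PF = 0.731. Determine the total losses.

1.62 kW

P_in = V·I·cosφ = 115×91.5×0.731 = 7692 W
P_out = 8.14×746 = 6072 W
Losses = P_in − P_out = 7692 − 6072 = 1620 W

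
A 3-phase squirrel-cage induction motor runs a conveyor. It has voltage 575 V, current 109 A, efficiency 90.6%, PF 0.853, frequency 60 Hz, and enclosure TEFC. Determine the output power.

83.9 kW

P_in = √3·V·I·cosφ = 1.732 × 575 × 109 × 0.853 = 92596 W
P_out = η·P_in = 0.906 × 92596 = 83892 W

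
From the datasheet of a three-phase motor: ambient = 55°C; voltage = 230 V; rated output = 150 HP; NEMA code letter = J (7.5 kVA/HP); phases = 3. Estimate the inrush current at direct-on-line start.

S_LR = 7.5 × 150 = 1125 kVA
I_LR = S_LR/(√3·V_L) = 1125000/(1.732×230) = 2820 A

2820 A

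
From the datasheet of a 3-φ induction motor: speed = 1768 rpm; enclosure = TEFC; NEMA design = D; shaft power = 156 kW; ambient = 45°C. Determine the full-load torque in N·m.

ω = 2π × 1768/60 = 185.1 rad/s
τ = P/ω = 156000/185.1 = 843 N·m

843 N·m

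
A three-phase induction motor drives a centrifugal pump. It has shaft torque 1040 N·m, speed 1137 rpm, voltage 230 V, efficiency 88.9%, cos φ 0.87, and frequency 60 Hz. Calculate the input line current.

402 A

ω = 2π×1137/60 = 119.1 rad/s; P_out = τω = 1040 × 119.1 = 123864 W
P_in = P_out / η = 123864 / 0.889 = 139330 W
I_L = P_in / (√3·V_L·cosφ) = 139330 / (1.732 × 230 × 0.87) = 402 A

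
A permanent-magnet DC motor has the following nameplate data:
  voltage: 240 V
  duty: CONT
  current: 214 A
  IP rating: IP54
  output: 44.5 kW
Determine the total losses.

P_in = V·I = 240×214 = 51360 W
P_out = 44500 W
Losses = P_in − P_out = 51360 − 44500 = 6860 W

6.86 kW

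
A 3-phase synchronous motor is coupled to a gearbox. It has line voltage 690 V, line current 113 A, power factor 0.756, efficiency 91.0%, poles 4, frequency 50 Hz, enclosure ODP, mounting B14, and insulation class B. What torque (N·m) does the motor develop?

591 N·m

P_in = √3·V·I·cosφ = 1.732 × 690 × 113 × 0.756 = 102093 W
P_out = η·P_in = 0.91 × 102093 = 92905 W
n = n_s = 120×50/4 = 1500 rpm (synchronous)
ω = 2π×1500/60 = 157.1 rad/s
τ = P_out/ω = 92905/157.1 = 591 N·m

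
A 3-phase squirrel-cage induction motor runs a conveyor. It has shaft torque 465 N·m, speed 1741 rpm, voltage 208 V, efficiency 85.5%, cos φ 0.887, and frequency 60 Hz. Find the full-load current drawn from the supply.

310 A

ω = 2π×1741/60 = 182.3 rad/s; P_out = τω = 465 × 182.3 = 84770 W
P_in = P_out / η = 84770 / 0.855 = 99146 W
I_L = P_in / (√3·V_L·cosφ) = 99146 / (1.732 × 208 × 0.887) = 310 A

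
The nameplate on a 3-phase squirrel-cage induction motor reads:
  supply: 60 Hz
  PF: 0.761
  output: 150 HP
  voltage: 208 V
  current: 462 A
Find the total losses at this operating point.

14800 W

P_in = √3·V·I·cosφ = 1.732×208×462×0.761 = 126660 W
P_out = 150×746 = 111900 W
Losses = P_in − P_out = 126660 − 111900 = 14760 W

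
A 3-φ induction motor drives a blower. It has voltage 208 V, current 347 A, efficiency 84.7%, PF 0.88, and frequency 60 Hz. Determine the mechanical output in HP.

125 HP

P_in = √3·V·I·cosφ = 1.732 × 208 × 347 × 0.88 = 110008 W
P_out = η·P_in = 0.847 × 110008 = 93177 W
= 93177/746 = 125 HP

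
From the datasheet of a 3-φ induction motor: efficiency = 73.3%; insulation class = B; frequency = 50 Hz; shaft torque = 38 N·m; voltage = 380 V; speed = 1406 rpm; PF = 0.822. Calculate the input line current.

14.1 A

ω = 2π×1406/60 = 147.2 rad/s; P_out = τω = 38 × 147.2 = 5594 W
P_in = P_out / η = 5594 / 0.733 = 7632 W
I_L = P_in / (√3·V_L·cosφ) = 7632 / (1.732 × 380 × 0.822) = 14.1 A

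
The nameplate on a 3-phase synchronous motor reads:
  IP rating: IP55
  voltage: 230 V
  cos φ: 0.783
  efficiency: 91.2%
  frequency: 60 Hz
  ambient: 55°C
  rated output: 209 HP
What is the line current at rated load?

548 A

P_out = 209 × 746 = 155914 W
P_in = P_out / η = 155914 / 0.912 = 170958 W
I_L = P_in / (√3·V_L·cosφ) = 170958 / (1.732 × 230 × 0.783) = 548 A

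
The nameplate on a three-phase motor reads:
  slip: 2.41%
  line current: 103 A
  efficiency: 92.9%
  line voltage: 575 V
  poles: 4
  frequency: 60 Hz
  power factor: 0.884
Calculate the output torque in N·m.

458 N·m

P_in = √3·V·I·cosφ = 1.732 × 575 × 103 × 0.884 = 90679 W
P_out = η·P_in = 0.929 × 90679 = 84241 W
n_s = 120×60/4 = 1800 rpm; n = 1800×(1−0.0241) = 1757 rpm
ω = 2π×1757/60 = 184 rad/s
τ = P_out/ω = 84241/184 = 458 N·m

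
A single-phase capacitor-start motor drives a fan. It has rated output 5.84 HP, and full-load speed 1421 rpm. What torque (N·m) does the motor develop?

P_out = 5.84 × 746 = 4357 W
ω = 2π × 1421/60 = 148.8 rad/s
τ = P_out/ω = 4357/148.8 = 29.3 N·m

29.3 N·m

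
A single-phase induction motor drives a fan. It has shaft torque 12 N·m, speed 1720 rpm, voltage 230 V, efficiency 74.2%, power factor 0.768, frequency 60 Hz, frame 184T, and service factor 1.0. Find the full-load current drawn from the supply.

ω = 2π×1720/60 = 180.1 rad/s; P_out = τω = 12 × 180.1 = 2161 W
P_in = P_out / η = 2161 / 0.742 = 2912 W
I = P_in / (V·cosφ) = 2912 / (230 × 0.768) = 16.5 A

16.5 A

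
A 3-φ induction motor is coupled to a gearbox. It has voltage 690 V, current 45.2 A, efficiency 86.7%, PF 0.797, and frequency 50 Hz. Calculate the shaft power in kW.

37.3 kW

P_in = √3·V·I·cosφ = 1.732 × 690 × 45.2 × 0.797 = 43052 W
P_out = η·P_in = 0.867 × 43052 = 37326 W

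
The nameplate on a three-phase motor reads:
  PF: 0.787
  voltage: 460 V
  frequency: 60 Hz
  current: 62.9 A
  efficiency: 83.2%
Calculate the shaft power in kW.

P_in = √3·V·I·cosφ = 1.732 × 460 × 62.9 × 0.787 = 39439 W
P_out = η·P_in = 0.832 × 39439 = 32813 W

32.8 kW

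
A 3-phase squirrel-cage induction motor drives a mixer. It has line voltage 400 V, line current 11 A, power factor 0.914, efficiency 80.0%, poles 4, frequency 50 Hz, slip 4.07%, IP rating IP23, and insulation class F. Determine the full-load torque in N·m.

37 N·m

P_in = √3·V·I·cosφ = 1.732 × 400 × 11 × 0.914 = 6965 W
P_out = η·P_in = 0.8 × 6965 = 5572 W
n_s = 120×50/4 = 1500 rpm; n = 1500×(1−0.0407) = 1439 rpm
ω = 2π×1439/60 = 150.7 rad/s
τ = P_out/ω = 5572/150.7 = 37 N·m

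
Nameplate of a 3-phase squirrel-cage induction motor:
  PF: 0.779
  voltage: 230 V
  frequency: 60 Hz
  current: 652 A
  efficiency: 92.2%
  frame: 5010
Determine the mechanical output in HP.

P_in = √3·V·I·cosφ = 1.732 × 230 × 652 × 0.779 = 202330 W
P_out = η·P_in = 0.922 × 202330 = 186548 W
= 186548/746 = 250 HP

250 HP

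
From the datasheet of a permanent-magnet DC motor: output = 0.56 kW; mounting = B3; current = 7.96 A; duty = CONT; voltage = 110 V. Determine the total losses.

316 W

P_in = V·I = 110×7.96 = 876 W
P_out = 560 W
Losses = P_in − P_out = 876 − 560 = 316 W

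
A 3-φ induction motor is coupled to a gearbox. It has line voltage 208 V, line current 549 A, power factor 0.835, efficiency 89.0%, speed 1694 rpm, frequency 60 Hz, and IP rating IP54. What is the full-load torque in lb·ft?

P_in = √3·V·I·cosφ = 1.732 × 208 × 549 × 0.835 = 165147 W
P_out = η·P_in = 0.89 × 165147 = 146981 W
n = 1694 rpm
ω = 2π×1694/60 = 177.4 rad/s
τ = P_out/ω = 146981/177.4 = 828.5 N·m
In lb·ft: 828.5/1.356 = 611 lb·ft

611 lb·ft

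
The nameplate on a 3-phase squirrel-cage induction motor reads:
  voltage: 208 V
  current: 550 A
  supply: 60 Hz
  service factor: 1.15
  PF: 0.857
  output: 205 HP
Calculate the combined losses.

16900 W

P_in = √3·V·I·cosφ = 1.732×208×550×0.857 = 169807 W
P_out = 205×746 = 152930 W
Losses = P_in − P_out = 169807 − 152930 = 16877 W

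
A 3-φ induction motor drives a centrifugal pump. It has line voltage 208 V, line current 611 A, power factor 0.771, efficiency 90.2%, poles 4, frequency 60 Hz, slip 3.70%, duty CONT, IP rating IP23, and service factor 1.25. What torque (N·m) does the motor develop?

P_in = √3·V·I·cosφ = 1.732 × 208 × 611 × 0.771 = 169710 W
P_out = η·P_in = 0.902 × 169710 = 153078 W
n_s = 120×60/4 = 1800 rpm; n = 1800×(1−0.037) = 1733 rpm
ω = 2π×1733/60 = 181.5 rad/s
τ = P_out/ω = 153078/181.5 = 843 N·m

843 N·m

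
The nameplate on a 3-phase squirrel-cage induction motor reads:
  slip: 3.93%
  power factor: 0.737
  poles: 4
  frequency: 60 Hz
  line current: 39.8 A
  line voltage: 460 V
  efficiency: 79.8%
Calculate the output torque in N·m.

103 N·m

P_in = √3·V·I·cosφ = 1.732 × 460 × 39.8 × 0.737 = 23370 W
P_out = η·P_in = 0.798 × 23370 = 18649 W
n_s = 120×60/4 = 1800 rpm; n = 1800×(1−0.0393) = 1729 rpm
ω = 2π×1729/60 = 181.1 rad/s
τ = P_out/ω = 18649/181.1 = 103 N·m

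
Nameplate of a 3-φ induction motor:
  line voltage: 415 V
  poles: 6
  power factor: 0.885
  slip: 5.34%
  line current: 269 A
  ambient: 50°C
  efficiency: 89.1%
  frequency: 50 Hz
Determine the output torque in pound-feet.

1130 lb·ft

P_in = √3·V·I·cosφ = 1.732 × 415 × 269 × 0.885 = 171116 W
P_out = η·P_in = 0.891 × 171116 = 152464 W
n_s = 120×50/6 = 1000 rpm; n = 1000×(1−0.0534) = 947 rpm
ω = 2π×947/60 = 99.17 rad/s
τ = P_out/ω = 152464/99.17 = 1537 N·m
In lb·ft: 1537/1.356 = 1130 lb·ft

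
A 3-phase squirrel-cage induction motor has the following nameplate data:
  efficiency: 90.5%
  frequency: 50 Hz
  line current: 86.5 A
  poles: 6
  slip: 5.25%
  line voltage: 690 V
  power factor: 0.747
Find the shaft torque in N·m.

704 N·m

P_in = √3·V·I·cosφ = 1.732 × 690 × 86.5 × 0.747 = 77221 W
P_out = η·P_in = 0.905 × 77221 = 69885 W
n_s = 120×50/6 = 1000 rpm; n = 1000×(1−0.0525) = 948 rpm
ω = 2π×948/60 = 99.27 rad/s
τ = P_out/ω = 69885/99.27 = 704 N·m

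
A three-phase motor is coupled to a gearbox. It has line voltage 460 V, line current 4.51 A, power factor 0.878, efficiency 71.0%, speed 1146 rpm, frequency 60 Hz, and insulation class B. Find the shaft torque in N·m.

P_in = √3·V·I·cosφ = 1.732 × 460 × 4.51 × 0.878 = 3155 W
P_out = η·P_in = 0.71 × 3155 = 2240 W
n = 1146 rpm
ω = 2π×1146/60 = 120 rad/s
τ = P_out/ω = 2240/120 = 18.7 N·m

18.7 N·m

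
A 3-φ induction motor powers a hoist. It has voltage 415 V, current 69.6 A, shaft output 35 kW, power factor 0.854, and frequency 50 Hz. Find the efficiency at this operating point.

81.9 %

P_out = 35 kW = 35000 W
P_in = √3·V_L·I_L·cosφ = 1.732 × 415 × 69.6 × 0.854 = 42723 W
η = P_out / P_in = 35000 / 42723 = 0.819 = 81.9%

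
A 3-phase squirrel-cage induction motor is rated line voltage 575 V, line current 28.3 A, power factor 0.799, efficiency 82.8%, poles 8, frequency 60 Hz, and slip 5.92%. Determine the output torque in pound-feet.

155 lb·ft

P_in = √3·V·I·cosφ = 1.732 × 575 × 28.3 × 0.799 = 22519 W
P_out = η·P_in = 0.828 × 22519 = 18646 W
n_s = 120×60/8 = 900 rpm; n = 900×(1−0.0592) = 847 rpm
ω = 2π×847/60 = 88.7 rad/s
τ = P_out/ω = 18646/88.7 = 210.2 N·m
In lb·ft: 210.2/1.356 = 155 lb·ft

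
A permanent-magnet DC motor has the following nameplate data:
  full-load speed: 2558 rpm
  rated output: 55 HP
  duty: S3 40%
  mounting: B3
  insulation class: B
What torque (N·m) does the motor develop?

153 N·m

P_out = 55 × 746 = 41030 W
ω = 2π × 2558/60 = 267.9 rad/s
τ = P_out/ω = 41030/267.9 = 153 N·m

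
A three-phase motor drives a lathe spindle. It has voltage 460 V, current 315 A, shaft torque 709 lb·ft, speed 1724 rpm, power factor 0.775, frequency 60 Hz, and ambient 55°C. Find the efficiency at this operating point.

τ = 709 lb·ft × 1.356 = 961.4 N·m
ω = 2π × 1724/60 = 180.5 rad/s; P_out = τω = 961.4 × 180.5 = 173533 W
P_in = √3·V_L·I_L·cosφ = 1.732 × 460 × 315 × 0.775 = 194499 W
η = P_out / P_in = 173533 / 194499 = 0.892 = 89.2%

89.2 %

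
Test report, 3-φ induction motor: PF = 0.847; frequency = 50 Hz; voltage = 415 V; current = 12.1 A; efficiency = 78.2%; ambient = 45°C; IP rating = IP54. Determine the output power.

5.76 kW

P_in = √3·V·I·cosφ = 1.732 × 415 × 12.1 × 0.847 = 7367 W
P_out = η·P_in = 0.782 × 7367 = 5761 W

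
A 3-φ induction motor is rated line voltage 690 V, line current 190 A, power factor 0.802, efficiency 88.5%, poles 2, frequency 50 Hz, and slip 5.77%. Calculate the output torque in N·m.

544 N·m

P_in = √3·V·I·cosφ = 1.732 × 690 × 190 × 0.802 = 182106 W
P_out = η·P_in = 0.885 × 182106 = 161164 W
n_s = 120×50/2 = 3000 rpm; n = 3000×(1−0.0577) = 2827 rpm
ω = 2π×2827/60 = 296 rad/s
τ = P_out/ω = 161164/296 = 544 N·m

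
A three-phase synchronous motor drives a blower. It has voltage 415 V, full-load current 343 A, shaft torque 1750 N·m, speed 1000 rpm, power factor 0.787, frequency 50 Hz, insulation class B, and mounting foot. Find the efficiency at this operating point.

ω = 2π × 1000/60 = 104.7 rad/s; P_out = τω = 1750 × 104.7 = 183225 W
P_in = √3·V_L·I_L·cosφ = 1.732 × 415 × 343 × 0.787 = 194028 W
η = P_out / P_in = 183225 / 194028 = 0.944 = 94.4%

94.4 %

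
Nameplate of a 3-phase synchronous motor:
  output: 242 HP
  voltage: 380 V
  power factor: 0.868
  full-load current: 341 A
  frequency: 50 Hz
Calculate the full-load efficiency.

92.7 %

P_out = 242 × 746 = 180532 W
P_in = √3·V_L·I_L·cosφ = 1.732 × 380 × 341 × 0.868 = 194807 W
η = P_out / P_in = 180532 / 194807 = 0.927 = 92.7%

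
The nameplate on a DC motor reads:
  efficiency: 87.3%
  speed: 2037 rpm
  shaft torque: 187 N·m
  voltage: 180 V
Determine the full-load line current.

ω = 2π×2037/60 = 213.3 rad/s; P_out = τω = 187 × 213.3 = 39887 W
P_in = P_out / η = 39887 / 0.873 = 45690 W
I = P_in / V = 45690 / 180 = 254 A

254 A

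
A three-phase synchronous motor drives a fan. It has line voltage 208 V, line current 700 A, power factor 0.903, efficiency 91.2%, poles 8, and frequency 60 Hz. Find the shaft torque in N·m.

P_in = √3·V·I·cosφ = 1.732 × 208 × 700 × 0.903 = 227718 W
P_out = η·P_in = 0.912 × 227718 = 207679 W
n = n_s = 120×60/8 = 900 rpm (synchronous)
ω = 2π×900/60 = 94.25 rad/s
τ = P_out/ω = 207679/94.25 = 2200 N·m

2200 N·m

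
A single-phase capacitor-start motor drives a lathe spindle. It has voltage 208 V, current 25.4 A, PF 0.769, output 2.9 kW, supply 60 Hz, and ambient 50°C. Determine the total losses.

P_in = V·I·cosφ = 208×25.4×0.769 = 4063 W
P_out = 2900 W
Losses = P_in − P_out = 4063 − 2900 = 1163 W

1.16 kW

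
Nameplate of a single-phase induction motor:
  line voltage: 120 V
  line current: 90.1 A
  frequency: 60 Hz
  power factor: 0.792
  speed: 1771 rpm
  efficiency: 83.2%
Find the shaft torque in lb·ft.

P_in = V·I·cosφ = 120 × 90.1 × 0.792 = 8563 W
P_out = η·P_in = 0.832 × 8563 = 7124 W
n = 1771 rpm
ω = 2π×1771/60 = 185.5 rad/s
τ = P_out/ω = 7124/185.5 = 38.4 N·m
In lb·ft: 38.4/1.356 = 28.3 lb·ft

28.3 lb·ft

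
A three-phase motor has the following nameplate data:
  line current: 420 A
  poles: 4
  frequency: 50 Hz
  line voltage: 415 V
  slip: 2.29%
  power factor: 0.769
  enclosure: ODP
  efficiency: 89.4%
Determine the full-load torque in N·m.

P_in = √3·V·I·cosφ = 1.732 × 415 × 420 × 0.769 = 232152 W
P_out = η·P_in = 0.894 × 232152 = 207544 W
n_s = 120×50/4 = 1500 rpm; n = 1500×(1−0.0229) = 1466 rpm
ω = 2π×1466/60 = 153.5 rad/s
τ = P_out/ω = 207544/153.5 = 1350 N·m

1350 N·m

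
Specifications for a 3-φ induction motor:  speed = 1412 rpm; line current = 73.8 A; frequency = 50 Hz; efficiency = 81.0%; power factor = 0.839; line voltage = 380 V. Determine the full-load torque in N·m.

P_in = √3·V·I·cosφ = 1.732 × 380 × 73.8 × 0.839 = 40752 W
P_out = η·P_in = 0.81 × 40752 = 33009 W
n = 1412 rpm
ω = 2π×1412/60 = 147.9 rad/s
τ = P_out/ω = 33009/147.9 = 223 N·m

223 N·m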